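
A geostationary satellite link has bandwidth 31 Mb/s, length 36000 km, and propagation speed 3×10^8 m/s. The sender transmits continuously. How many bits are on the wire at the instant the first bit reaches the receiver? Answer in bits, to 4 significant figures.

Propagation delay = 36000000 / 300000000 = 0.12 s.
BDP = R × t_prop = 31000000 × 0.12 = 3720000 bits.

3720000 bits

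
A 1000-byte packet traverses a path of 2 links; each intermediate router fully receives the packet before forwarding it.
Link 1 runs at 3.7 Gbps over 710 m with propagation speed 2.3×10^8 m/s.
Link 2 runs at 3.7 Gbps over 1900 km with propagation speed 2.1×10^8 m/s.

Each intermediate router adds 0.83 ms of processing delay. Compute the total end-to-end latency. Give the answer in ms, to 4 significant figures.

9.885 ms

L = 1000 × 8 = 8000 bits.
Transmission delay per hop = L/R = 8000/3700000000 = 0.00216216 ms; 2 hops → 0.00432432 ms.
Propagation delays (d/s per hop): 0.00308696, 9.04762 ms; sum = 9.05071 ms.
Processing at 1 router(s): 1 × 0.83 ms = 0.83 ms.
End-to-end = 9.885 ms.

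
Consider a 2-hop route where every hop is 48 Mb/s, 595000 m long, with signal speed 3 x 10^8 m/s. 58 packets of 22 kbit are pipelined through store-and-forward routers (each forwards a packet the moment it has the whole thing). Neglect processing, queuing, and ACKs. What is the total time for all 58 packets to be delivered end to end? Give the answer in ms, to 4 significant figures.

31.01 ms

Per-hop transmission t_tx = L/R = 22000/48000000 = 0.458333 ms.
Per-hop propagation t_prop = 595000/300000000 = 1.98333 ms.
Pipeline fill: first packet needs 2·t_tx to clear all hops; remaining 57 packets each add one t_tx.
Total = (2+58-1)·t_tx + 2·t_prop = 59·0.458333 + 2·1.98333 = 31.01 ms.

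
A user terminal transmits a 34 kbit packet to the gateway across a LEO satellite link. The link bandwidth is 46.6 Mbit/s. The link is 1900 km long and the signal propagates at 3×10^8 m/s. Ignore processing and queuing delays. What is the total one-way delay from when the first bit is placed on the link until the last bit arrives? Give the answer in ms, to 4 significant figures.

7.063 ms

L = 34000 bits.
Transmission delay = L/R = 34000 / 46600000 = 0.729614 ms.
Propagation delay = d/s = 1900000 m / 300000000 m/s = 6.33333 ms.
Total = 7.063 ms.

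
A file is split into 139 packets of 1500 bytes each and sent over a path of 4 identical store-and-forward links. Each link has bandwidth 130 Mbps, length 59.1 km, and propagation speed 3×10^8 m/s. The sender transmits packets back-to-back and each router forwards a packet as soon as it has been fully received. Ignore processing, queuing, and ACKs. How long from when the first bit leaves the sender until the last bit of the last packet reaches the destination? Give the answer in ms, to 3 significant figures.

13.9 ms

Per-hop transmission t_tx = L/R = 12000/130000000 = 0.0923077 ms.
Per-hop propagation t_prop = 59100/300000000 = 0.197 ms.
Pipeline fill: first packet needs 4·t_tx to clear all hops; remaining 138 packets each add one t_tx.
Total = (4+139-1)·t_tx + 4·t_prop = 142·0.0923077 + 4·0.197 = 13.9 ms.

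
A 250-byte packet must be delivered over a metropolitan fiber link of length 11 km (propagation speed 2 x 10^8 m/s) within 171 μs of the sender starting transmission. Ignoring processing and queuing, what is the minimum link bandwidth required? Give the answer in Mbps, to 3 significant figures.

L = 2000 bits.
Propagation delay = 11000 / 200000000 = 55 μs.
Transmission budget = 171 − 55 = 116 μs.
R ≥ L / t_tx = 2000 bits / 0.000116 s = 17.2 Mbps.

17.2 Mbps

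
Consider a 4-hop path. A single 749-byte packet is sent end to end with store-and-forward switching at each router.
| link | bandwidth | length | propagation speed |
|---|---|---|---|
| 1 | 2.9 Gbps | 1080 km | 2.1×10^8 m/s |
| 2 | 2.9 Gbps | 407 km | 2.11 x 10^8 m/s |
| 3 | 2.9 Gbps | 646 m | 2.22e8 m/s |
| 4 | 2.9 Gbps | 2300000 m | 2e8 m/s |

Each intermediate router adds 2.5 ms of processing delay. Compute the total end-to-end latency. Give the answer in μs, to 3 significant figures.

L = 749 × 8 = 5992 bits.
Transmission delay per hop = L/R = 5992/2900000000 = 2.06621 μs; 4 hops → 8.26483 μs.
Propagation delays (d/s per hop): 5142.86, 1928.91, 2.90991, 11500 μs; sum = 18574.7 μs.
Processing at 3 router(s): 3 × 2.5 ms = 7500 μs.
End-to-end = 26100 μs.

26100 μs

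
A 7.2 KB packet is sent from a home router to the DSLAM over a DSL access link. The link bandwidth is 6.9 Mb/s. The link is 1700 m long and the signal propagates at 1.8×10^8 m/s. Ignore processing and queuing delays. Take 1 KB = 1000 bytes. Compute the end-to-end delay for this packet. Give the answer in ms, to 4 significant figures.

L = 57600 bits.
Transmission delay = L/R = 57600 / 6900000 = 8.34783 ms.
Propagation delay = d/s = 1700 m / 180000000 m/s = 0.00944444 ms.
Total = 8.357 ms.

8.357 ms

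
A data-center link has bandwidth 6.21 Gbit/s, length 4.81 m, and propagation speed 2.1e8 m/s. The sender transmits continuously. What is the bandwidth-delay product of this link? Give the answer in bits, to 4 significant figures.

Propagation delay = 4.81 / 210000000 = 2.29048e-08 s.
BDP = R × t_prop = 6210000000 × 2.29048e-08 = 142.239 bits.

142.2 bits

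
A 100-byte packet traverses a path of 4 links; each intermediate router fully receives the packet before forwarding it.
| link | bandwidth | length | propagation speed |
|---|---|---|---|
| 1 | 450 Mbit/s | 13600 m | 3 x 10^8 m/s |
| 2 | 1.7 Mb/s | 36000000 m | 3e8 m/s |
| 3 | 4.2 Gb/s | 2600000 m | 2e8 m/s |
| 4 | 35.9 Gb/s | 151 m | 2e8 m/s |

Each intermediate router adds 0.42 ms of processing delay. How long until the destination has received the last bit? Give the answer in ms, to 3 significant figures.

L = 100 × 8 = 800 bits.
Transmission delays (L/R per hop): 0.00177778, 0.470588, 0.000190476, 2.22841e-05 ms; sum = 0.472579 ms.
Propagation delays (d/s per hop): 0.0453333, 120, 13, 0.000755 ms; sum = 133.046 ms.
Processing at 3 router(s): 3 × 0.42 ms = 1.26 ms.
End-to-end = 135 ms.

135 ms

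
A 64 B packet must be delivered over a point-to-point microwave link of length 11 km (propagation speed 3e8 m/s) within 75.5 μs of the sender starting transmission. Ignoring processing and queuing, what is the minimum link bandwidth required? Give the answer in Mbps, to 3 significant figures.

13.2 Mbps

L = 512 bits.
Propagation delay = 11000 / 300000000 = 36.6667 μs.
Transmission budget = 75.5 − 36.6667 = 38.8333 μs.
R ≥ L / t_tx = 512 bits / 3.88333e-05 s = 13.2 Mbps.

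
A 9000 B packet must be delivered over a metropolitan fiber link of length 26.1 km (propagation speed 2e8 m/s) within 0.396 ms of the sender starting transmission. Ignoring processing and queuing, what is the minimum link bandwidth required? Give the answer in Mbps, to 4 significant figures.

271.2 Mbps

L = 72000 bits.
Propagation delay = 26100 / 200000000 = 0.1305 ms.
Transmission budget = 0.396 − 0.1305 = 0.2655 ms.
R ≥ L / t_tx = 72000 bits / 0.0002655 s = 271.2 Mbps.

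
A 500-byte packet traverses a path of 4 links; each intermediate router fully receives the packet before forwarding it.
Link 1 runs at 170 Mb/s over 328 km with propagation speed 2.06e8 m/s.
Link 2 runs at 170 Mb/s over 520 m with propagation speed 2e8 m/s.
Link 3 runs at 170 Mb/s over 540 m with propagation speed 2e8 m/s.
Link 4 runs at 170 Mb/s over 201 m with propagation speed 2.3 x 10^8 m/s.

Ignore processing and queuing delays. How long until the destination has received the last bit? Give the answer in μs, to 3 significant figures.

1690 μs

L = 500 × 8 = 4000 bits.
Transmission delay per hop = L/R = 4000/170000000 = 23.5294 μs; 4 hops → 94.1176 μs.
Propagation delays (d/s per hop): 1592.23, 2.6, 2.7, 0.873913 μs; sum = 1598.41 μs.
End-to-end = 1690 μs.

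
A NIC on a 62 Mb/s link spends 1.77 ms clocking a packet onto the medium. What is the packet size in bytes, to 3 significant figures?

L = R × t_tx = 62000000 b/s × 0.00177 s = 109740 bits.
In bytes: 109740 / 8 = 13700 bytes.

13700 bytes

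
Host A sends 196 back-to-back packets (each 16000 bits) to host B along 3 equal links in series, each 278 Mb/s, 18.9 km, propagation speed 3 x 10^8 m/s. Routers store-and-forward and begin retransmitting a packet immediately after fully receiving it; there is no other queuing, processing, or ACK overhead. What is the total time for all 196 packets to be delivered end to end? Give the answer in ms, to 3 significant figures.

Per-hop transmission t_tx = L/R = 16000/278000000 = 0.057554 ms.
Per-hop propagation t_prop = 18900/300000000 = 0.063 ms.
Pipeline fill: first packet needs 3·t_tx to clear all hops; remaining 195 packets each add one t_tx.
Total = (3+196-1)·t_tx + 3·t_prop = 198·0.057554 + 3·0.063 = 11.6 ms.

11.6 ms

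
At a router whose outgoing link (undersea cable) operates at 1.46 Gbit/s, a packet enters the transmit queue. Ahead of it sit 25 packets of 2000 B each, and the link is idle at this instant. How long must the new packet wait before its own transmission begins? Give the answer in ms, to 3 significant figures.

Each queued packet: L/R = 16000/1460000000 = 0.0109589 ms.
25 queued → 0.273973 ms.
Queuing delay = 0.274 ms.

0.274 ms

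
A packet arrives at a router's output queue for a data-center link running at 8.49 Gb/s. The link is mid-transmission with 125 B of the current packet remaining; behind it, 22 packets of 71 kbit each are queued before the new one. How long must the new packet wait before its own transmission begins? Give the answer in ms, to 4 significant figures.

Each queued packet: L/R = 71000/8490000000 = 0.00836278 ms.
22 queued → 0.183981 ms.
Plus remaining 1000 bits of current packet: 0.000117786 ms.
Queuing delay = 0.1841 ms.

0.1841 ms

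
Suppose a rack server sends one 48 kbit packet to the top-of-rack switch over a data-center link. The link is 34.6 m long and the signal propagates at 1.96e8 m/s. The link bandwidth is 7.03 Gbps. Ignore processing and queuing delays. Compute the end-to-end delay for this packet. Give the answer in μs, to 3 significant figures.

L = 48000 bits.
Transmission delay = L/R = 48000 / 7030000000 = 6.82788 μs.
Propagation delay = d/s = 34.6 m / 196000000 m/s = 0.176531 μs.
Total = 7.00 μs.

7.00 μs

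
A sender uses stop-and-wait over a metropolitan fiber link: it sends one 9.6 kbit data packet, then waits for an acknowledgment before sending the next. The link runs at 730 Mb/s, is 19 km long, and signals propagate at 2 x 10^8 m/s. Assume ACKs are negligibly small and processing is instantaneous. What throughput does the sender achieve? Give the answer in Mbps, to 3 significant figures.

47.3 Mbps

t_tx = L/R = 9600/730000000 = 1.31507e-05 s.
t_prop = 19000/200000000 = 9.5e-05 s; RTT = 0.00019 s.
Cycle = t_tx + RTT = 0.000203151 s.
Throughput = L / cycle = 9600 / 0.000203151 = 47.3 Mbps.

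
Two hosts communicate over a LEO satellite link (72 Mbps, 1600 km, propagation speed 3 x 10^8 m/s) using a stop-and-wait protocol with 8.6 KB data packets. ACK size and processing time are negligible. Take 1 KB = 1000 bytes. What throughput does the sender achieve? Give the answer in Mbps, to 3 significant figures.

t_tx = L/R = 68800/72000000 = 0.000955556 s.
t_prop = 1600000/300000000 = 0.00533333 s; RTT = 0.0106667 s.
Cycle = t_tx + RTT = 0.0116222 s.
Throughput = L / cycle = 68800 / 0.0116222 = 5.92 Mbps.

5.92 Mbps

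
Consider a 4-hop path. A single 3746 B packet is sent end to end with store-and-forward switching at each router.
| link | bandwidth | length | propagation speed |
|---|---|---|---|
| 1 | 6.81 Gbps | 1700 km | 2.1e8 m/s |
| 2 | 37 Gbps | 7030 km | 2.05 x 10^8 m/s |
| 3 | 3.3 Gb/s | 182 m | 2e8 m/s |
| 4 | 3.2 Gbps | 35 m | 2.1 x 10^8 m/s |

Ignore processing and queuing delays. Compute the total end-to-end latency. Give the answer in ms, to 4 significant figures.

42.41 ms

L = 3746 × 8 = 29968 bits.
Transmission delays (L/R per hop): 0.00440059, 0.000809946, 0.00908121, 0.009365 ms; sum = 0.0236567 ms.
Propagation delays (d/s per hop): 8.09524, 34.2927, 0.00091, 0.000166667 ms; sum = 42.389 ms.
End-to-end = 42.41 ms.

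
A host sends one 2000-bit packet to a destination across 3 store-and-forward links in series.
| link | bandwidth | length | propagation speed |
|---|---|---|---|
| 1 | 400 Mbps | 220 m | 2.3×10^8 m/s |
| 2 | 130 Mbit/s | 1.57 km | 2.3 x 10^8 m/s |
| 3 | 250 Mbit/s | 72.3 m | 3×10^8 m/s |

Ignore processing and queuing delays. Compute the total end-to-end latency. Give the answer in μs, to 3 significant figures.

Transmission delays (L/R per hop): 5, 15.3846, 8 μs; sum = 28.3846 μs.
Propagation delays (d/s per hop): 0.956522, 6.82609, 0.241 μs; sum = 8.02361 μs.
End-to-end = 36.4 μs.

36.4 μs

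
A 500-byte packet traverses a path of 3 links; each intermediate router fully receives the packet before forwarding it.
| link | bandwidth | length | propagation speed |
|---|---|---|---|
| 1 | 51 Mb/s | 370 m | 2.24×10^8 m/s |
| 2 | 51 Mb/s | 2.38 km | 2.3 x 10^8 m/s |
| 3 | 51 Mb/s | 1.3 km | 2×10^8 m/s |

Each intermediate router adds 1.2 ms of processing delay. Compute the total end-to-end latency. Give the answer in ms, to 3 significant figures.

2.65 ms

L = 500 × 8 = 4000 bits.
Transmission delay per hop = L/R = 4000/51000000 = 0.0784314 ms; 3 hops → 0.235294 ms.
Propagation delays (d/s per hop): 0.00165179, 0.0103478, 0.0065 ms; sum = 0.0184996 ms.
Processing at 2 router(s): 2 × 1.2 ms = 2.4 ms.
End-to-end = 2.65 ms.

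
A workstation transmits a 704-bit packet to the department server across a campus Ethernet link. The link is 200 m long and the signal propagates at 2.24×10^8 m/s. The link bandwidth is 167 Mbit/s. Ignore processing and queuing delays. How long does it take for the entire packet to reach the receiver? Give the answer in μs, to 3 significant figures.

Transmission delay = L/R = 704 / 167000000 = 4.21557 μs.
Propagation delay = d/s = 200 m / 2.24e+08 m/s = 0.892857 μs.
Total = 5.11 μs.

5.11 μs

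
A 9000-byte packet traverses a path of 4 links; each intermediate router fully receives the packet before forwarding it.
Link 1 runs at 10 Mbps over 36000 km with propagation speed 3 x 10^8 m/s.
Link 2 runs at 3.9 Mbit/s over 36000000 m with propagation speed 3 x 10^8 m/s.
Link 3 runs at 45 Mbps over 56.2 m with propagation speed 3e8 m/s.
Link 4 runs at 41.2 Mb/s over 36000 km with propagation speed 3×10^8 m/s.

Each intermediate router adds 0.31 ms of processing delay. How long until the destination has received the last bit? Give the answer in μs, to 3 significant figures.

390000 μs

L = 9000 × 8 = 72000 bits.
Transmission delays (L/R per hop): 7200, 18461.5, 1600, 1747.57 μs; sum = 29009.1 μs.
Propagation delays (d/s per hop): 120000, 120000, 0.187333, 120000 μs; sum = 360000 μs.
Processing at 3 router(s): 3 × 0.31 ms = 930 μs.
End-to-end = 390000 μs.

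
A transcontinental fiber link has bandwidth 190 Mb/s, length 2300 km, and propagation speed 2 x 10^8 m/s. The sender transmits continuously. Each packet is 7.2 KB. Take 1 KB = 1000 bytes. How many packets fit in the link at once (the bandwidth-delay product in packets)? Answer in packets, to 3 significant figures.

37.9 packets

Propagation delay = 2300000 / 200000000 = 0.0115 s.
BDP = R × t_prop = 190000000 × 0.0115 = 2185000 bits.
In packets of 57600 bits: 37.9 packets.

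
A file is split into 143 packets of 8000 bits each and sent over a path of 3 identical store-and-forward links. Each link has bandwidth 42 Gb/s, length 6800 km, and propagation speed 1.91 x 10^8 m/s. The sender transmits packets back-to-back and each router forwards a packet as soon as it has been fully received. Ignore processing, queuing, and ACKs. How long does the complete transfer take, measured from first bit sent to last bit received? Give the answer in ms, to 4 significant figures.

Per-hop transmission t_tx = L/R = 8000/42000000000 = 0.000190476 ms.
Per-hop propagation t_prop = 6800000/191000000 = 35.6021 ms.
Pipeline fill: first packet needs 3·t_tx to clear all hops; remaining 142 packets each add one t_tx.
Total = (3+143-1)·t_tx + 3·t_prop = 145·0.000190476 + 3·35.6021 = 106.8 ms.

106.8 ms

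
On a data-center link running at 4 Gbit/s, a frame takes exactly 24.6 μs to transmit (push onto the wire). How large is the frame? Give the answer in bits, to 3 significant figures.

98400 bits

L = R × t_tx = 4000000000 b/s × 2.46e-05 s = 98400 bits.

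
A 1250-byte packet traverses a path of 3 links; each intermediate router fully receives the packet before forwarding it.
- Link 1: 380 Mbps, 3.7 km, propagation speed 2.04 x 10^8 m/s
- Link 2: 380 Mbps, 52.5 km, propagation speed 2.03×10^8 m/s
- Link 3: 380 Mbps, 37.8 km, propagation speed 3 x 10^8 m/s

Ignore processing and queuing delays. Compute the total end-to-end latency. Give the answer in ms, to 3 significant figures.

0.482 ms

L = 1250 × 8 = 10000 bits.
Transmission delay per hop = L/R = 10000/380000000 = 0.0263158 ms; 3 hops → 0.0789474 ms.
Propagation delays (d/s per hop): 0.0181373, 0.258621, 0.126 ms; sum = 0.402758 ms.
End-to-end = 0.482 ms.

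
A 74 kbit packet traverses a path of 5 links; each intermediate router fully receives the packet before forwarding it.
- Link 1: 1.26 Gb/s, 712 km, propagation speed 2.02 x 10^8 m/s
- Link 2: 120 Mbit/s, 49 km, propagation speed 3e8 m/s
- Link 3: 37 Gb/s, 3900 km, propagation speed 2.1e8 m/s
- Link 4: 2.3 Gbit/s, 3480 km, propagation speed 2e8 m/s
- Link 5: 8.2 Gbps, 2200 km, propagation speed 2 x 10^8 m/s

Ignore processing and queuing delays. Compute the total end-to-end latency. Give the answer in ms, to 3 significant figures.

51.4 ms

L = 74000 bits.
Transmission delays (L/R per hop): 0.0587302, 0.616667, 0.002, 0.0321739, 0.00902439 ms; sum = 0.718595 ms.
Propagation delays (d/s per hop): 3.52475, 0.163333, 18.5714, 17.4, 11 ms; sum = 50.6595 ms.
End-to-end = 51.4 ms.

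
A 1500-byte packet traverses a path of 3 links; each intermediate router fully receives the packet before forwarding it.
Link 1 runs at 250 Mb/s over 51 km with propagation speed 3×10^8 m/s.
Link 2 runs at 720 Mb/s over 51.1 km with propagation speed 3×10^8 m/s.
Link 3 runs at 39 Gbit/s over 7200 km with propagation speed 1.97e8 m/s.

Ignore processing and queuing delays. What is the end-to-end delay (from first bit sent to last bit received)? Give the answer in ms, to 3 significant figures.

37.0 ms

L = 1500 × 8 = 12000 bits.
Transmission delays (L/R per hop): 0.048, 0.0166667, 0.000307692 ms; sum = 0.0649744 ms.
Propagation delays (d/s per hop): 0.17, 0.170333, 36.5482 ms; sum = 36.8886 ms.
End-to-end = 37.0 ms.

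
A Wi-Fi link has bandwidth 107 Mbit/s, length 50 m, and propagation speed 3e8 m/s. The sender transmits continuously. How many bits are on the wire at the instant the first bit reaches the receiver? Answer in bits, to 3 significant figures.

17.8 bits

Propagation delay = 50 / 300000000 = 1.66667e-07 s.
BDP = R × t_prop = 107000000 × 1.66667e-07 = 17.8333 bits.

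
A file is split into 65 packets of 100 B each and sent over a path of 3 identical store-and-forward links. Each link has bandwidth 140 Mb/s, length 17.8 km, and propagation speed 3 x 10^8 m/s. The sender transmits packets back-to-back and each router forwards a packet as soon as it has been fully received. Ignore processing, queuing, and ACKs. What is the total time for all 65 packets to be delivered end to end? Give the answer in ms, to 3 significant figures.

Per-hop transmission t_tx = L/R = 800/140000000 = 0.00571429 ms.
Per-hop propagation t_prop = 17800/300000000 = 0.0593333 ms.
Pipeline fill: first packet needs 3·t_tx to clear all hops; remaining 64 packets each add one t_tx.
Total = (3+65-1)·t_tx + 3·t_prop = 67·0.00571429 + 3·0.0593333 = 0.561 ms.

0.561 ms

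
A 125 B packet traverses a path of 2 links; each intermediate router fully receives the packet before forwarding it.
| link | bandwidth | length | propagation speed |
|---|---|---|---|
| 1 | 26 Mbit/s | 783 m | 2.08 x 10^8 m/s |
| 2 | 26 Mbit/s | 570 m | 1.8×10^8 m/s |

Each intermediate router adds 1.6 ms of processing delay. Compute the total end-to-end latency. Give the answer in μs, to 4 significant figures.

L = 125 × 8 = 1000 bits.
Transmission delay per hop = L/R = 1000/26000000 = 38.4615 μs; 2 hops → 76.9231 μs.
Propagation delays (d/s per hop): 3.76442, 3.16667 μs; sum = 6.93109 μs.
Processing at 1 router(s): 1 × 1.6 ms = 1600 μs.
End-to-end = 1684 μs.

1684 μs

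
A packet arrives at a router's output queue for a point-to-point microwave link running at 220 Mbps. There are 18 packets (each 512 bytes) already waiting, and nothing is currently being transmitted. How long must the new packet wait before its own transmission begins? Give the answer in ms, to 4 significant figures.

Each queued packet: L/R = 4096/220000000 = 0.0186182 ms.
18 queued → 0.335127 ms.
Queuing delay = 0.3351 ms.

0.3351 ms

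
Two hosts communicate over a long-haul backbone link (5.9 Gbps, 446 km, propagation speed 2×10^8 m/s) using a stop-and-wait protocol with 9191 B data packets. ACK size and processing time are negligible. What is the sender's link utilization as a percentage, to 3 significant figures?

t_tx = L/R = 73528/5900000000 = 1.24624e-05 s.
t_prop = 446000/200000000 = 0.00223 s; RTT = 0.00446 s.
Cycle = t_tx + RTT = 0.00447246 s.
Utilization = t_tx / cycle = 1.24624e-05/0.00447246 = 0.279 %.

0.279 %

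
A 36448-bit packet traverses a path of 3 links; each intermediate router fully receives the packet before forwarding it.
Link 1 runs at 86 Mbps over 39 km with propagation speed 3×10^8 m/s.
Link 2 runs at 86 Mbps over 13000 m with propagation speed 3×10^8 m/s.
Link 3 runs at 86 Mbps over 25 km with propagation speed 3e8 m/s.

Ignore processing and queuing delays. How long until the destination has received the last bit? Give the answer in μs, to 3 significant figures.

1530 μs

Transmission delay per hop = L/R = 36448/86000000 = 423.814 μs; 3 hops → 1271.44 μs.
Propagation delays (d/s per hop): 130, 43.3333, 83.3333 μs; sum = 256.667 μs.
End-to-end = 1530 μs.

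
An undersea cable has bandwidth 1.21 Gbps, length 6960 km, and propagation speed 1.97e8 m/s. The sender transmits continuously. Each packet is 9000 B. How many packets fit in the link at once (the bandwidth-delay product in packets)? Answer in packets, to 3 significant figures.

594 packets

Propagation delay = 6960000 / 197000000 = 0.0353299 s.
BDP = R × t_prop = 1210000000 × 0.0353299 = 42749200 bits.
In packets of 72000 bits: 594 packets.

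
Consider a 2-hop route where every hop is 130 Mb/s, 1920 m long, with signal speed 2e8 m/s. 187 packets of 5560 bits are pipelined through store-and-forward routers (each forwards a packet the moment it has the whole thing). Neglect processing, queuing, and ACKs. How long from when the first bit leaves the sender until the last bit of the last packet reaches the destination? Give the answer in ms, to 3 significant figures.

Per-hop transmission t_tx = L/R = 5560/130000000 = 0.0427692 ms.
Per-hop propagation t_prop = 1920/200000000 = 0.0096 ms.
Pipeline fill: first packet needs 2·t_tx to clear all hops; remaining 186 packets each add one t_tx.
Total = (2+187-1)·t_tx + 2·t_prop = 188·0.0427692 + 2·0.0096 = 8.06 ms.

8.06 ms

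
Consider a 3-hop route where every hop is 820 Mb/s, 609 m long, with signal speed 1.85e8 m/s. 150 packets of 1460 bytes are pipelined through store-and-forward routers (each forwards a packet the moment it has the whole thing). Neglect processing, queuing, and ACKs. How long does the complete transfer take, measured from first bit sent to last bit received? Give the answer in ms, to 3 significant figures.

2.17 ms

Per-hop transmission t_tx = L/R = 11680/820000000 = 0.0142439 ms.
Per-hop propagation t_prop = 609/185000000 = 0.00329189 ms.
Pipeline fill: first packet needs 3·t_tx to clear all hops; remaining 149 packets each add one t_tx.
Total = (3+150-1)·t_tx + 3·t_prop = 152·0.0142439 + 3·0.00329189 = 2.17 ms.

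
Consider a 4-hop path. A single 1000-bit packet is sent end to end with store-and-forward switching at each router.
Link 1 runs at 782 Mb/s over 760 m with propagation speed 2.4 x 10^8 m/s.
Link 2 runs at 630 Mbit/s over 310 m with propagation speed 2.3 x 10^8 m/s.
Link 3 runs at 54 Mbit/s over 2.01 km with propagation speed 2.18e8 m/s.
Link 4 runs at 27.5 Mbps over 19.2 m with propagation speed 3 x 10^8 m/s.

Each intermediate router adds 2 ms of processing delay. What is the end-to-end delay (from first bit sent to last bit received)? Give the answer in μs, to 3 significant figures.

6070 μs

Transmission delays (L/R per hop): 1.27877, 1.5873, 18.5185, 36.3636 μs; sum = 57.7482 μs.
Propagation delays (d/s per hop): 3.16667, 1.34783, 9.22018, 0.064 μs; sum = 13.7987 μs.
Processing at 3 router(s): 3 × 2 ms = 6000 μs.
End-to-end = 6070 μs.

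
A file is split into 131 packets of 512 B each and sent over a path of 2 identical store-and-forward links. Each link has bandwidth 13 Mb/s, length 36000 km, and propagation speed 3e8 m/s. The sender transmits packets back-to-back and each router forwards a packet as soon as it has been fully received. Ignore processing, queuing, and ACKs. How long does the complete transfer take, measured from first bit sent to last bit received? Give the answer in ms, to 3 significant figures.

Per-hop transmission t_tx = L/R = 4096/13000000 = 0.315077 ms.
Per-hop propagation t_prop = 36000000/300000000 = 120 ms.
Pipeline fill: first packet needs 2·t_tx to clear all hops; remaining 130 packets each add one t_tx.
Total = (2+131-1)·t_tx + 2·t_prop = 132·0.315077 + 2·120 = 282 ms.

282 ms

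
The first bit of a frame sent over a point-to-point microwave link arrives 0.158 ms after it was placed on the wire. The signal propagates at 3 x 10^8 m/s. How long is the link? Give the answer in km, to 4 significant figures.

47.40 km

d = s × t_prop = 300000000 × 0.000158 = 47.40 km.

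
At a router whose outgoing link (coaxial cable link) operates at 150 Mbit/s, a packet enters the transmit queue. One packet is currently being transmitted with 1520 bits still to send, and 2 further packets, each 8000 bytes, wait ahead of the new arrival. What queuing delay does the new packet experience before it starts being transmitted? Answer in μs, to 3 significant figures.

863 μs

Each queued packet: L/R = 64000/150000000 = 426.667 μs.
2 queued → 853.333 μs.
Plus remaining 1520 bits of current packet: 10.1333 μs.
Queuing delay = 863 μs.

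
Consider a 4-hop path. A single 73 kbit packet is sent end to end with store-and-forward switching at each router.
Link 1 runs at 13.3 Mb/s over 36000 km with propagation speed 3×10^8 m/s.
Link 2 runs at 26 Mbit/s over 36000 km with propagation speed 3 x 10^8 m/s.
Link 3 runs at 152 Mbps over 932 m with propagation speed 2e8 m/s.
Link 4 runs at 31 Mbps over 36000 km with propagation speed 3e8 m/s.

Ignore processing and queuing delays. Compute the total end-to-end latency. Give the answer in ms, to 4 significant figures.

L = 73000 bits.
Transmission delays (L/R per hop): 5.48872, 2.80769, 0.480263, 2.35484 ms; sum = 11.1315 ms.
Propagation delays (d/s per hop): 120, 120, 0.00466, 120 ms; sum = 360.005 ms.
End-to-end = 371.1 ms.

371.1 ms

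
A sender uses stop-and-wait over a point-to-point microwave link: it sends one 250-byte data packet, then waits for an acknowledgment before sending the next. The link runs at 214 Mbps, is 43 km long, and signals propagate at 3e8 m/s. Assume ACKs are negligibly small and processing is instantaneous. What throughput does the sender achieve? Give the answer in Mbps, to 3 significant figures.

6.76 Mbps

t_tx = L/R = 2000/214000000 = 9.34579e-06 s.
t_prop = 43000/300000000 = 0.000143333 s; RTT = 0.000286667 s.
Cycle = t_tx + RTT = 0.000296012 s.
Throughput = L / cycle = 2000 / 0.000296012 = 6.76 Mbps.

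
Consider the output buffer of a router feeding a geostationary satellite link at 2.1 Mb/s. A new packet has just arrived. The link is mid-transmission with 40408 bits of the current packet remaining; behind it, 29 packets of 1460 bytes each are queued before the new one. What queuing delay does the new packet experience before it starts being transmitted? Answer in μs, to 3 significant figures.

181000 μs

Each queued packet: L/R = 11680/2100000 = 5561.9 μs.
29 queued → 161295 μs.
Plus remaining 40408 bits of current packet: 19241.9 μs.
Queuing delay = 181000 μs.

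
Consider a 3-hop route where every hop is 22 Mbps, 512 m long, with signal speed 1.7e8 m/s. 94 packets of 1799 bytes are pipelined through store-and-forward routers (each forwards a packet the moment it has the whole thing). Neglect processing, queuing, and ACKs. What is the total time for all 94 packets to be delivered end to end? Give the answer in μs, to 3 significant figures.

Per-hop transmission t_tx = L/R = 14392/22000000 = 654.182 μs.
Per-hop propagation t_prop = 512/170000000 = 3.01176 μs.
Pipeline fill: first packet needs 3·t_tx to clear all hops; remaining 93 packets each add one t_tx.
Total = (3+94-1)·t_tx + 3·t_prop = 96·654.182 + 3·3.01176 = 62800 μs.

62800 μs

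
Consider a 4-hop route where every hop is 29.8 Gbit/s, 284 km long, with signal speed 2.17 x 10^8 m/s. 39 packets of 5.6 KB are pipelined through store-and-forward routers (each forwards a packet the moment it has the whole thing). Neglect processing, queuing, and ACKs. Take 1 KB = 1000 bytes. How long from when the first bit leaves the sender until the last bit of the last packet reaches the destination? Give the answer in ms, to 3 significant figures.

5.30 ms

Per-hop transmission t_tx = L/R = 44800/29800000000 = 0.00150336 ms.
Per-hop propagation t_prop = 284000/217000000 = 1.30876 ms.
Pipeline fill: first packet needs 4·t_tx to clear all hops; remaining 38 packets each add one t_tx.
Total = (4+39-1)·t_tx + 4·t_prop = 42·0.00150336 + 4·1.30876 = 5.30 ms.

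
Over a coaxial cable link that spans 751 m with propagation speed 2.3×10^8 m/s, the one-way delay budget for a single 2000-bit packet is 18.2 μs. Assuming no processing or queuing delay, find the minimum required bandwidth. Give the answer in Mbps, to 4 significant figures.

133.9 Mbps

Propagation delay = 751 / 2.3e+08 = 3.26522 μs.
Transmission budget = 18.2 − 3.26522 = 14.9348 μs.
R ≥ L / t_tx = 2000 bits / 1.49348e-05 s = 133.9 Mbps.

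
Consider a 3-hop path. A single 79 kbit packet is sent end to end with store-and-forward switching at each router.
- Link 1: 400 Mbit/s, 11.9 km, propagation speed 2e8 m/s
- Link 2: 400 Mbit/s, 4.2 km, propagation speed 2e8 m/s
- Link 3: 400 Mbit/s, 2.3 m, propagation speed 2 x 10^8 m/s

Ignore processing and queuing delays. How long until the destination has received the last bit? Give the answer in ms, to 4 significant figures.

0.6730 ms

L = 79000 bits.
Transmission delay per hop = L/R = 79000/400000000 = 0.1975 ms; 3 hops → 0.5925 ms.
Propagation delays (d/s per hop): 0.0595, 0.021, 1.15e-05 ms; sum = 0.0805115 ms.
End-to-end = 0.6730 ms.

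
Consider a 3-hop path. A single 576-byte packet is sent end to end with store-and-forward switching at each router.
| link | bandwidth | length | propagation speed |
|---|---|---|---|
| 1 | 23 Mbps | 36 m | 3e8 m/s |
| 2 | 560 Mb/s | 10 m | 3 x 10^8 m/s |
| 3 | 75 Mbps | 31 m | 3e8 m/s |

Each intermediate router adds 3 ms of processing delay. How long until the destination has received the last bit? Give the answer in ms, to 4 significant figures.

L = 576 × 8 = 4608 bits.
Transmission delays (L/R per hop): 0.200348, 0.00822857, 0.06144 ms; sum = 0.270016 ms.
Propagation delays (d/s per hop): 0.00012, 3.33333e-05, 0.000103333 ms; sum = 0.000256667 ms.
Processing at 2 router(s): 2 × 3 ms = 6 ms.
End-to-end = 6.270 ms.

6.270 ms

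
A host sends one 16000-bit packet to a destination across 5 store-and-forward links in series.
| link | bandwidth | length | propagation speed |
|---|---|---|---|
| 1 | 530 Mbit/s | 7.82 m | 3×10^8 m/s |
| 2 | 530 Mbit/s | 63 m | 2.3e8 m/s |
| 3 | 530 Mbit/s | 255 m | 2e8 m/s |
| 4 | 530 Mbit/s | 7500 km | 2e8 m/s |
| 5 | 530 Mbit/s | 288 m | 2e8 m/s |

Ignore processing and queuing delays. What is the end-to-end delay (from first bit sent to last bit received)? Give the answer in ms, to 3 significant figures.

37.7 ms

Transmission delay per hop = L/R = 16000/530000000 = 0.0301887 ms; 5 hops → 0.150943 ms.
Propagation delays (d/s per hop): 2.60667e-05, 0.000273913, 0.001275, 37.5, 0.00144 ms; sum = 37.503 ms.
End-to-end = 37.7 ms.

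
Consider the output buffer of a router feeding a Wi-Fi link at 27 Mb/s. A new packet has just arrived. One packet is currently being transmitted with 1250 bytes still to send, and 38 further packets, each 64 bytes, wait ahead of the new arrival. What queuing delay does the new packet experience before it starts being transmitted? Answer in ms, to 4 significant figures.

1.091 ms

Each queued packet: L/R = 512/27000000 = 0.018963 ms.
38 queued → 0.720593 ms.
Plus remaining 10000 bits of current packet: 0.37037 ms.
Queuing delay = 1.091 ms.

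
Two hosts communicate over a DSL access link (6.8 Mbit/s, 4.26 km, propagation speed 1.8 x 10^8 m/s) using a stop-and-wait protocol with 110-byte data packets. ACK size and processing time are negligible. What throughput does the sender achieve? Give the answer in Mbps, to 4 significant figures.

t_tx = L/R = 880/6800000 = 0.000129412 s.
t_prop = 4260/180000000 = 2.36667e-05 s; RTT = 4.73333e-05 s.
Cycle = t_tx + RTT = 0.000176745 s.
Throughput = L / cycle = 880 / 0.000176745 = 4.979 Mbps.

4.979 Mbps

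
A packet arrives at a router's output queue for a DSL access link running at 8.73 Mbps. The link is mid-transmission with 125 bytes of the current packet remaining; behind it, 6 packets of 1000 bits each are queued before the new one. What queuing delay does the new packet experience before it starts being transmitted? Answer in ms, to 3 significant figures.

0.802 ms

Each queued packet: L/R = 1000/8730000 = 0.114548 ms.
6 queued → 0.687285 ms.
Plus remaining 1000 bits of current packet: 0.114548 ms.
Queuing delay = 0.802 ms.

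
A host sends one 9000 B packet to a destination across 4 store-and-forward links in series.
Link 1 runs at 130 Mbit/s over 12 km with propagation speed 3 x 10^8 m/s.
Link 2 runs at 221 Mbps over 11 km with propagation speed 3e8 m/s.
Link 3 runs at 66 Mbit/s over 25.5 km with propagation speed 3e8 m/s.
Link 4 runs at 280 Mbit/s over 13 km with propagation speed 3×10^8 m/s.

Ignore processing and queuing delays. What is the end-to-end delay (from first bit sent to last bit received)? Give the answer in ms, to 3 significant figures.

2.43 ms

L = 9000 × 8 = 72000 bits.
Transmission delays (L/R per hop): 0.553846, 0.325792, 1.09091, 0.257143 ms; sum = 2.22769 ms.
Propagation delays (d/s per hop): 0.04, 0.0366667, 0.085, 0.0433333 ms; sum = 0.205 ms.
End-to-end = 2.43 ms.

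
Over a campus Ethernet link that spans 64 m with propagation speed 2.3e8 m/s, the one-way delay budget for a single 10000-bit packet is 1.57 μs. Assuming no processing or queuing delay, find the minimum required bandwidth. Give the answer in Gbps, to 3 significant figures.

7.74 Gbps

Propagation delay = 64 / 2.3e+08 = 0.278261 μs.
Transmission budget = 1.57 − 0.278261 = 1.29174 μs.
R ≥ L / t_tx = 10000 bits / 1.29174e-06 s = 7.74 Gbps.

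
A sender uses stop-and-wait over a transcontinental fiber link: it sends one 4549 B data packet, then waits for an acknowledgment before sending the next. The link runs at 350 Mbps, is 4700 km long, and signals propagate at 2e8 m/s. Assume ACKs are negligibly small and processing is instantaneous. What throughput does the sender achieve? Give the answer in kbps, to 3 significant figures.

t_tx = L/R = 36392/350000000 = 0.000103977 s.
t_prop = 4700000/200000000 = 0.0235 s; RTT = 0.047 s.
Cycle = t_tx + RTT = 0.047104 s.
Throughput = L / cycle = 36392 / 0.047104 = 773 kbps.

773 kbps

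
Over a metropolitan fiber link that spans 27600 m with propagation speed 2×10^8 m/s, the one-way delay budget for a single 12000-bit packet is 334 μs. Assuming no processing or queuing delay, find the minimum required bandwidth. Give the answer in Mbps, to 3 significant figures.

Propagation delay = 27600 / 200000000 = 138 μs.
Transmission budget = 334 − 138 = 196 μs.
R ≥ L / t_tx = 12000 bits / 0.000196 s = 61.2 Mbps.

61.2 Mbps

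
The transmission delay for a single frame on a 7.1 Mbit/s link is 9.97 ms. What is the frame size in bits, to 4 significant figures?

L = R × t_tx = 7100000 b/s × 0.00997 s = 70787 bits.

70790 bits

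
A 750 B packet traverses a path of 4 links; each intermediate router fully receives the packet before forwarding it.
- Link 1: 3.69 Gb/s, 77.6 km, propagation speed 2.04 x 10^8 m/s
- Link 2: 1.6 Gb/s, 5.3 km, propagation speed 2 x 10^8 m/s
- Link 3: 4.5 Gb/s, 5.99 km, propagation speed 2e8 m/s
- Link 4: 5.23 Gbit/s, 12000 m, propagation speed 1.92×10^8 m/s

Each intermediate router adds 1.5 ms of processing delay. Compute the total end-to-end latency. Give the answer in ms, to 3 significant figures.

L = 750 × 8 = 6000 bits.
Transmission delays (L/R per hop): 0.00162602, 0.00375, 0.00133333, 0.00114723 ms; sum = 0.00785658 ms.
Propagation delays (d/s per hop): 0.380392, 0.0265, 0.02995, 0.0625 ms; sum = 0.499342 ms.
Processing at 3 router(s): 3 × 1.5 ms = 4.5 ms.
End-to-end = 5.01 ms.

5.01 ms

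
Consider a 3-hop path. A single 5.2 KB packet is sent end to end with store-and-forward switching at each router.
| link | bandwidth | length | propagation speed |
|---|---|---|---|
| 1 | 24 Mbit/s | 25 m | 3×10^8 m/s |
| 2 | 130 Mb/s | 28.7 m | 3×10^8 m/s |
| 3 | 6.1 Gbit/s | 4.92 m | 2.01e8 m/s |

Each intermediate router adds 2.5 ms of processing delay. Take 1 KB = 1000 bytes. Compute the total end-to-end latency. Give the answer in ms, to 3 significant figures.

7.06 ms

L = 41600 bits.
Transmission delays (L/R per hop): 1.73333, 0.32, 0.00681967 ms; sum = 2.06015 ms.
Propagation delays (d/s per hop): 8.33333e-05, 9.56667e-05, 2.44776e-05 ms; sum = 0.000203478 ms.
Processing at 2 router(s): 2 × 2.5 ms = 5 ms.
End-to-end = 7.06 ms.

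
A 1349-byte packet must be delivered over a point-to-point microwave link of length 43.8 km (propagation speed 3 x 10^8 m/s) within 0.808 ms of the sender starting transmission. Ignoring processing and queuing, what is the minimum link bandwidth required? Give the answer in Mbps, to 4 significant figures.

L = 10792 bits.
Propagation delay = 43800 / 300000000 = 0.146 ms.
Transmission budget = 0.808 − 0.146 = 0.662 ms.
R ≥ L / t_tx = 10792 bits / 0.000662 s = 16.30 Mbps.

16.30 Mbps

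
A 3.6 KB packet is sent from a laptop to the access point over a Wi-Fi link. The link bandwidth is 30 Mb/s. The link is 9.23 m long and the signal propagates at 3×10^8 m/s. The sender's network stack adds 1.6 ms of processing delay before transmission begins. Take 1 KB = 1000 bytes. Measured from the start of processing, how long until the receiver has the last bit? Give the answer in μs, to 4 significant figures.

L = 28800 bits.
Transmission delay = L/R = 28800 / 30000000 = 960 μs.
Propagation delay = d/s = 9.23 m / 300000000 m/s = 0.0307667 μs.
Plus processing delay 1.6 ms = 1600 μs.
Total = 2560 μs.

2560 μs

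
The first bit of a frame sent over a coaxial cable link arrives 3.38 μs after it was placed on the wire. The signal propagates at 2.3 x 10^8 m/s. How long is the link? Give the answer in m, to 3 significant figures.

777 m

d = s × t_prop = 2.3e+08 × 3.38e-06 = 777 m.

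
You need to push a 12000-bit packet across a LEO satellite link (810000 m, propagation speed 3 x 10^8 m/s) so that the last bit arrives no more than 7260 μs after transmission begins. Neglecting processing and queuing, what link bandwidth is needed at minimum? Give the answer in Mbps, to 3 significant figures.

Propagation delay = 810000 / 300000000 = 2700 μs.
Transmission budget = 7260 − 2700 = 4560 μs.
R ≥ L / t_tx = 12000 bits / 0.00456 s = 2.63 Mbps.

2.63 Mbps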